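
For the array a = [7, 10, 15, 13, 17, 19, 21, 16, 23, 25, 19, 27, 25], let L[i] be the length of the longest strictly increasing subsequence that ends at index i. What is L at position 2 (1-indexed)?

dp[i] = 1 + max{dp[j] : j<i, a[j]<a[i]} (or 1 if no such j):
i:      1  2  3  4  5  6  7  8  9 10 11 12 13
a[i]:   7 10 15 13 17 19 21 16 23 25 19 27 25
dp:     1  2  3  3  4  5  6  4  7  8  5  9  8
At index 2 the value is 2.

2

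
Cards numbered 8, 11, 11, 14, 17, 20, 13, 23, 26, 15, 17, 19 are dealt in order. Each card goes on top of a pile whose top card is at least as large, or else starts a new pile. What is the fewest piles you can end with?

7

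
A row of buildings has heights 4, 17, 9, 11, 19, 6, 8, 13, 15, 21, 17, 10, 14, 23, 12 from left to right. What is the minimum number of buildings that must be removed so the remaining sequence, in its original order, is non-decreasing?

Fewest deletions = n − (longest non-decreasing subsequence).
i:      1  2  3  4  5  6  7  8  9 10 11 12 13 14 15
a[i]:   4 17  9 11 19  6  8 13 15 21 17 10 14 23 12
dp:     1  2  2  3  4  2  3  4  5  6  6  4  5  7  5
max dp = 7, so deletions = 15 − 7 = 8.

8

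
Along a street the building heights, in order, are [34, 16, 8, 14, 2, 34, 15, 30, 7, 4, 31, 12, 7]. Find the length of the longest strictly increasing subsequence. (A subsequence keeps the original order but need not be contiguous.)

Let dp[i] be the length of the longest such subsequence ending at index i:
i:      1  2  3  4  5  6  7  8  9 10 11 12 13
a[i]:  34 16  8 14  2 34 15 30  7  4 31 12  7
dp:     1  1  1  2  1  3  3  4  2  2  5  3  3
Maximum dp value is 5.

5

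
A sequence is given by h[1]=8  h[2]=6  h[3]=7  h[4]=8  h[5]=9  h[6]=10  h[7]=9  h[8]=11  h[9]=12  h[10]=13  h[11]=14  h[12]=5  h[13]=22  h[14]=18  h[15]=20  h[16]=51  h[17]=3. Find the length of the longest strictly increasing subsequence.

Track the smallest tail for each achievable length (strict):
8 → extends → [8]
6 → replaces 8 → [6]
7 → extends → [6, 7]
8 → extends → [6, 7, 8]
9 → extends → [6, 7, 8, 9]
10 → extends → [6, 7, 8, 9, 10]
9 → already a tail → [6, 7, 8, 9, 10]
11 → extends → [6, 7, 8, 9, 10, 11]
12 → extends → [6, 7, 8, 9, 10, 11, 12]
13 → extends → [6, 7, 8, 9, 10, 11, 12, 13]
14 → extends → [6, 7, 8, 9, 10, 11, 12, 13, 14]
5 → replaces 6 → [5, 7, 8, 9, 10, 11, 12, 13, 14]
22 → extends → [5, 7, 8, 9, 10, 11, 12, 13, 14, 22]
18 → replaces 22 → [5, 7, 8, 9, 10, 11, 12, 13, 14, 18]
20 → extends → [5, 7, 8, 9, 10, 11, 12, 13, 14, 18, 20]
51 → extends → [5, 7, 8, 9, 10, 11, 12, 13, 14, 18, 20, 51]
3 → replaces 5 → [3, 7, 8, 9, 10, 11, 12, 13, 14, 18, 20, 51]
Twelve tails, so the longest strictly increasing subsequence has length 12 (e.g. 6, 7, 8, 9, 10, 11, 12, 13, 14, 18, 20, 51).

12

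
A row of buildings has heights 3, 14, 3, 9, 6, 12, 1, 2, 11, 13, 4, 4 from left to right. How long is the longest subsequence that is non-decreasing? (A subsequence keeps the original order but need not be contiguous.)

Let dp[i] be the length of the longest such subsequence ending at index i:
i:      1  2  3  4  5  6  7  8  9 10 11 12
a[i]:   3 14  3  9  6 12  1  2 11 13  4  4
dp:     1  2  2  3  3  4  1  2  4  5  3  4
Maximum dp value is 5.

5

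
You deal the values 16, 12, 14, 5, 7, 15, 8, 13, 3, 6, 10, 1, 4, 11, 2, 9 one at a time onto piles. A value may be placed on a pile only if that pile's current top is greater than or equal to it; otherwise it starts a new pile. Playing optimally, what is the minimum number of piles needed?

5

The minimum number of non-increasing subsequences covering a sequence equals the length of its longest strictly increasing subsequence.
LIS length is 5 (e.g. 5, 7, 8, 10, 11), so 5 piles are needed.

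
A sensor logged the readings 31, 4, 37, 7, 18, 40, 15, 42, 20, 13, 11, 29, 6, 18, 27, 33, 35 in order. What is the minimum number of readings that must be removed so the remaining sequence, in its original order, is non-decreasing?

10

Fewest deletions = n − (longest non-decreasing subsequence).
i:      1  2  3  4  5  6  7  8  9 10 11 12 13 14 15 16 17
a[i]:  31  4 37  7 18 40 15 42 20 13 11 29  6 18 27 33 35
dp:     1  1  2  2  3  4  3  5  4  3  3  5  2  4  5  6  7
max dp = 7, so deletions = 17 − 7 = 10.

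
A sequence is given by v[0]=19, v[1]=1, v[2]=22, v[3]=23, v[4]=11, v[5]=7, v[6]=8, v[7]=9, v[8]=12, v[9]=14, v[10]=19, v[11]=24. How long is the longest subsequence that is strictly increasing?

Track the smallest tail for each achievable length (strict):
19 → extends → [19]
1 → replaces 19 → [1]
22 → extends → [1, 22]
23 → extends → [1, 22, 23]
11 → replaces 22 → [1, 11, 23]
7 → replaces 11 → [1, 7, 23]
8 → replaces 23 → [1, 7, 8]
9 → extends → [1, 7, 8, 9]
12 → extends → [1, 7, 8, 9, 12]
14 → extends → [1, 7, 8, 9, 12, 14]
19 → extends → [1, 7, 8, 9, 12, 14, 19]
24 → extends → [1, 7, 8, 9, 12, 14, 19, 24]
Eight tails, so the longest strictly increasing subsequence has length 8 (e.g. 1, 7, 8, 9, 12, 14, 19, 24).

8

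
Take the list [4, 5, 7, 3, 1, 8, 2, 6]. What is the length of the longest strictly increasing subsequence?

Track the smallest tail for each achievable length (strict):
4 → extends → [4]
5 → extends → [4, 5]
7 → extends → [4, 5, 7]
3 → replaces 4 → [3, 5, 7]
1 → replaces 3 → [1, 5, 7]
8 → extends → [1, 5, 7, 8]
2 → replaces 5 → [1, 2, 7, 8]
6 → replaces 7 → [1, 2, 6, 8]
Four tails, so the longest strictly increasing subsequence has length 4 (e.g. 4, 5, 7, 8).

4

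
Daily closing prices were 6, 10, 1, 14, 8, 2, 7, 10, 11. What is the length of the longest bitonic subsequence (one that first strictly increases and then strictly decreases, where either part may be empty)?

inc[i] = longest strictly increasing subsequence ending at i; dec[i] = longest strictly decreasing subsequence starting at i:
i:      1  2  3  4  5  6  7  8  9
a[i]:   6 10  1 14  8  2  7 10 11
inc:    1  2  1  3  2  2  3  4  5
dec:    2  3  1  3  2  1  1  1  1
Best peak at i=4 (value 14): inc=3, dec=3, length 3+3−1 = 5.

5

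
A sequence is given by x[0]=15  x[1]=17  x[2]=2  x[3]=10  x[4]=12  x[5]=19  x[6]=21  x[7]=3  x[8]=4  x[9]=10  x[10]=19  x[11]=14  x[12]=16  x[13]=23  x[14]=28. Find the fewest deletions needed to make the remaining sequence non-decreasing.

7

Fewest deletions = n − (longest non-decreasing subsequence).
Patience tails:
15 → extends → [15]
17 → extends → [15, 17]
2 → replaces 15 → [2, 17]
10 → replaces 17 → [2, 10]
12 → extends → [2, 10, 12]
19 → extends → [2, 10, 12, 19]
21 → extends → [2, 10, 12, 19, 21]
3 → replaces 10 → [2, 3, 12, 19, 21]
4 → replaces 12 → [2, 3, 4, 19, 21]
10 → replaces 19 → [2, 3, 4, 10, 21]
19 → replaces 21 → [2, 3, 4, 10, 19]
14 → replaces 19 → [2, 3, 4, 10, 14]
16 → extends → [2, 3, 4, 10, 14, 16]
23 → extends → [2, 3, 4, 10, 14, 16, 23]
28 → extends → [2, 3, 4, 10, 14, 16, 23, 28]
Longest non-decreasing subsequence has length 8, so deletions = 15 − 8 = 7.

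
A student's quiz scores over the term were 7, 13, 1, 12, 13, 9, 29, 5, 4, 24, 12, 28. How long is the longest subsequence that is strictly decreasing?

5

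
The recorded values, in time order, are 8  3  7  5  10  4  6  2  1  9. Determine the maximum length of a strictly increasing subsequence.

Track the smallest tail for each achievable length (strict):
8 → extends → [8]
3 → replaces 8 → [3]
7 → extends → [3, 7]
5 → replaces 7 → [3, 5]
10 → extends → [3, 5, 10]
4 → replaces 5 → [3, 4, 10]
6 → replaces 10 → [3, 4, 6]
2 → replaces 3 → [2, 4, 6]
1 → replaces 2 → [1, 4, 6]
9 → extends → [1, 4, 6, 9]
Four tails, so the longest strictly increasing subsequence has length 4 (e.g. 3, 5, 6, 9).

4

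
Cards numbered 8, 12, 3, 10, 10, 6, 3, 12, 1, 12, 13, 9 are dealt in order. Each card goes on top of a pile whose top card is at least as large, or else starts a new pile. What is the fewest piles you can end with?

4

Place each on the leftmost legal pile:
8 → new pile 1 (tops now [8])
12 → new pile 2 (tops now [8, 12])
3 → pile 1 (tops now [3, 12])
10 → pile 2 (tops now [3, 10])
10 → pile 2 (tops now [3, 10])
6 → pile 2 (tops now [3, 6])
3 → pile 1 (tops now [3, 6])
12 → new pile 3 (tops now [3, 6, 12])
1 → pile 1 (tops now [1, 6, 12])
12 → pile 3 (tops now [1, 6, 12])
13 → new pile 4 (tops now [1, 6, 12, 13])
9 → pile 3 (tops now [1, 6, 9, 13])
Four piles.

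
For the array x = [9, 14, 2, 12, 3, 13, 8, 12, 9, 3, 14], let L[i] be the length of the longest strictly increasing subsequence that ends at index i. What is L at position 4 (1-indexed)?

2

dp[i] = 1 + max{dp[j] : j<i, x[j]<x[i]} (or 1 if no such j):
i:      1  2  3  4  5  6  7  8  9 10 11
x[i]:   9 14  2 12  3 13  8 12  9  3 14
dp:     1  2  1  2  2  3  3  4  4  2  5
At index 4 the value is 2.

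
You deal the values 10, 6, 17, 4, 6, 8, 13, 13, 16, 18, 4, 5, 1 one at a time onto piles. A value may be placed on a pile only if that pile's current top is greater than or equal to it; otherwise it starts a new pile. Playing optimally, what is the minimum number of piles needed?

Place each on the leftmost legal pile:
10 → new pile 1 (tops now [10])
6 → pile 1 (tops now [6])
17 → new pile 2 (tops now [6, 17])
4 → pile 1 (tops now [4, 17])
6 → pile 2 (tops now [4, 6])
8 → new pile 3 (tops now [4, 6, 8])
13 → new pile 4 (tops now [4, 6, 8, 13])
13 → pile 4 (tops now [4, 6, 8, 13])
16 → new pile 5 (tops now [4, 6, 8, 13, 16])
18 → new pile 6 (tops now [4, 6, 8, 13, 16, 18])
4 → pile 1 (tops now [4, 6, 8, 13, 16, 18])
5 → pile 2 (tops now [4, 5, 8, 13, 16, 18])
1 → pile 1 (tops now [1, 5, 8, 13, 16, 18])
Six piles.

6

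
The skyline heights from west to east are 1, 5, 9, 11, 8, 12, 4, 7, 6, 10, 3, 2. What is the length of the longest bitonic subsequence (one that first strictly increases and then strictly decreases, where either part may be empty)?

inc[i] = longest strictly increasing subsequence ending at i; dec[i] = longest strictly decreasing subsequence starting at i:
i:      1  2  3  4  5  6  7  8  9 10 11 12
a[i]:   1  5  9 11  8 12  4  7  6 10  3  2
inc:    1  2  3  4  3  5  2  3  3  4  2  2
dec:    1  4  6  6  5  5  3  4  3  3  2  1
Best peak at i=4 (value 11): inc=4, dec=6, length 4+6−1 = 9.

9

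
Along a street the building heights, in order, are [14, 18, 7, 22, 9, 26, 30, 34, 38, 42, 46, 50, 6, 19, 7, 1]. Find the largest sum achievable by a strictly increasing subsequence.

Let S[i] be the best sum of a strictly increasing subsequence ending at i:
i:       1   2   3   4   5   6   7   8   9  10  11  12  13  14  15  16
a[i]:   14  18   7  22   9  26  30  34  38  42  46  50   6  19   7   1
S:      14  32   7  54  16  80 110 144 182 224 270 320   6  51  13   1
Maximum is 320 (e.g. 14 + 18 + 22 + 26 + 30 + 34 + 38 + 42 + 46 + 50).

320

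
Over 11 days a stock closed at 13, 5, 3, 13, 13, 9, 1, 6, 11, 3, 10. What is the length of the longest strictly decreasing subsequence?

4

Negate each value so 'decreasing' becomes 'increasing', then run patience tails on the negated sequence:
-13 → extends → [-13]
-5 → extends → [-13, -5]
-3 → extends → [-13, -5, -3]
-13 → already a tail → [-13, -5, -3]
-13 → already a tail → [-13, -5, -3]
-9 → replaces -5 → [-13, -9, -3]
-1 → extends → [-13, -9, -3, -1]
-6 → replaces -3 → [-13, -9, -6, -1]
-11 → replaces -9 → [-13, -11, -6, -1]
-3 → replaces -1 → [-13, -11, -6, -3]
-10 → replaces -6 → [-13, -11, -10, -3]
Four tails, so the longest strictly decreasing subsequence of the original has length 4.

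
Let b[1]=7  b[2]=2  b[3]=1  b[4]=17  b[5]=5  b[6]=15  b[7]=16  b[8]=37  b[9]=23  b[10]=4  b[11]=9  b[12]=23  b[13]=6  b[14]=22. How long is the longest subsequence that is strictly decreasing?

4

Negate each value so 'decreasing' becomes 'increasing', then run patience tails on the negated sequence:
-7 → extends → [-7]
-2 → extends → [-7, -2]
-1 → extends → [-7, -2, -1]
-17 → replaces -7 → [-17, -2, -1]
-5 → replaces -2 → [-17, -5, -1]
-15 → replaces -5 → [-17, -15, -1]
-16 → replaces -15 → [-17, -16, -1]
-37 → replaces -17 → [-37, -16, -1]
-23 → replaces -16 → [-37, -23, -1]
-4 → replaces -1 → [-37, -23, -4]
-9 → replaces -4 → [-37, -23, -9]
-23 → already a tail → [-37, -23, -9]
-6 → extends → [-37, -23, -9, -6]
-22 → replaces -9 → [-37, -23, -22, -6]
Four tails, so the longest strictly decreasing subsequence of the original has length 4.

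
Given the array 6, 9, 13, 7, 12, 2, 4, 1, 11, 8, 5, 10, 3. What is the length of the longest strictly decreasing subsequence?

6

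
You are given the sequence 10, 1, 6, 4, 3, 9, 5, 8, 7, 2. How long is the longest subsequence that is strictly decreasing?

5

Negate each value so 'decreasing' becomes 'increasing', then run patience tails on the negated sequence:
-10 → extends → [-10]
-1 → extends → [-10, -1]
-6 → replaces -1 → [-10, -6]
-4 → extends → [-10, -6, -4]
-3 → extends → [-10, -6, -4, -3]
-9 → replaces -6 → [-10, -9, -4, -3]
-5 → replaces -4 → [-10, -9, -5, -3]
-8 → replaces -5 → [-10, -9, -8, -3]
-7 → replaces -3 → [-10, -9, -8, -7]
-2 → extends → [-10, -9, -8, -7, -2]
Five tails, so the longest strictly decreasing subsequence of the original has length 5.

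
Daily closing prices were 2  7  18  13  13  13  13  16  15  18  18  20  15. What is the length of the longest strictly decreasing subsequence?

3

Let dp[i] be the longest strictly decreasing subsequence ending at i:
i:      1  2  3  4  5  6  7  8  9 10 11 12 13
a[i]:   2  7 18 13 13 13 13 16 15 18 18 20 15
dp:     1  1  1  2  2  2  2  2  3  1  1  1  3
Maximum is 3.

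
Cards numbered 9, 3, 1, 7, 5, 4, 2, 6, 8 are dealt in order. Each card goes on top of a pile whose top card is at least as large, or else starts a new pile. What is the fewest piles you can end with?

The minimum number of non-increasing subsequences covering a sequence equals the length of its longest strictly increasing subsequence.
LIS length is 4 (e.g. 3, 5, 6, 8), so 4 piles are needed.

4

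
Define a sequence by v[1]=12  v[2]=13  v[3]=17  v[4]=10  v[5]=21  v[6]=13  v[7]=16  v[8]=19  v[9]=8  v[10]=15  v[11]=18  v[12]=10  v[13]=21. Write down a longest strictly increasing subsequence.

12, 13, 17, 19, 21

Patience tails give the LIS length; then backtrack through the dp parents:
12 → extends → [12]
13 → extends → [12, 13]
17 → extends → [12, 13, 17]
10 → replaces 12 → [10, 13, 17]
21 → extends → [10, 13, 17, 21]
13 → already a tail → [10, 13, 17, 21]
16 → replaces 17 → [10, 13, 16, 21]
19 → replaces 21 → [10, 13, 16, 19]
8 → replaces 10 → [8, 13, 16, 19]
15 → replaces 16 → [8, 13, 15, 19]
18 → replaces 19 → [8, 13, 15, 18]
10 → replaces 13 → [8, 10, 15, 18]
21 → extends → [8, 10, 15, 18, 21]
Length 5; one witness is 12, 13, 17, 19, 21.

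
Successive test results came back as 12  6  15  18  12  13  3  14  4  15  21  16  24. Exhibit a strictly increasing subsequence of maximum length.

6, 12, 13, 14, 15, 21, 24

Patience tails give the LIS length; then backtrack through the dp parents:
12 → extends → [12]
6 → replaces 12 → [6]
15 → extends → [6, 15]
18 → extends → [6, 15, 18]
12 → replaces 15 → [6, 12, 18]
13 → replaces 18 → [6, 12, 13]
3 → replaces 6 → [3, 12, 13]
14 → extends → [3, 12, 13, 14]
4 → replaces 12 → [3, 4, 13, 14]
15 → extends → [3, 4, 13, 14, 15]
21 → extends → [3, 4, 13, 14, 15, 21]
16 → replaces 21 → [3, 4, 13, 14, 15, 16]
24 → extends → [3, 4, 13, 14, 15, 16, 24]
Length 7; one witness is 6, 12, 13, 14, 15, 21, 24.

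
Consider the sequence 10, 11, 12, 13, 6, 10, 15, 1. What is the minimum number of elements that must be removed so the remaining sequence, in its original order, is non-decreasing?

Fewest deletions = n − (longest non-decreasing subsequence).
i:      1  2  3  4  5  6  7  8
a[i]:  10 11 12 13  6 10 15  1
dp:     1  2  3  4  1  2  5  1
max dp = 5, so deletions = 8 − 5 = 3.

3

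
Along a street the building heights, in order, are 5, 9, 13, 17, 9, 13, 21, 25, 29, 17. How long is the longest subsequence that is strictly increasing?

7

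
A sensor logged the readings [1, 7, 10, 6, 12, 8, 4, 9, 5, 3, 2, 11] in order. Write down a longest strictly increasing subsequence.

1, 7, 8, 9, 11

Patience tails give the LIS length; then backtrack through the dp parents:
1 → extends → [1]
7 → extends → [1, 7]
10 → extends → [1, 7, 10]
6 → replaces 7 → [1, 6, 10]
12 → extends → [1, 6, 10, 12]
8 → replaces 10 → [1, 6, 8, 12]
4 → replaces 6 → [1, 4, 8, 12]
9 → replaces 12 → [1, 4, 8, 9]
5 → replaces 8 → [1, 4, 5, 9]
3 → replaces 4 → [1, 3, 5, 9]
2 → replaces 3 → [1, 2, 5, 9]
11 → extends → [1, 2, 5, 9, 11]
Length 5; one witness is 1, 7, 8, 9, 11.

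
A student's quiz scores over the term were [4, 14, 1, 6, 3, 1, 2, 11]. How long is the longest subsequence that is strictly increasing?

3

Track the smallest tail for each achievable length (strict):
4 → extends → [4]
14 → extends → [4, 14]
1 → replaces 4 → [1, 14]
6 → replaces 14 → [1, 6]
3 → replaces 6 → [1, 3]
1 → already a tail → [1, 3]
2 → replaces 3 → [1, 2]
11 → extends → [1, 2, 11]
Three tails, so the longest strictly increasing subsequence has length 3 (e.g. 4, 6, 11).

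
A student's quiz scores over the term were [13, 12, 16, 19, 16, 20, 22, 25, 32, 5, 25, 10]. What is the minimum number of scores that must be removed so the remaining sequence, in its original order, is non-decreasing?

5

Fewest deletions = n − (longest non-decreasing subsequence).
i:      1  2  3  4  5  6  7  8  9 10 11 12
a[i]:  13 12 16 19 16 20 22 25 32  5 25 10
dp:     1  1  2  3  3  4  5  6  7  1  7  2
max dp = 7, so deletions = 12 − 7 = 5.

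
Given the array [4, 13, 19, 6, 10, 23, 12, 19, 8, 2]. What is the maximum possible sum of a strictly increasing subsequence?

59

Let S[i] be the best sum of a strictly increasing subsequence ending at i:
i:      1  2  3  4  5  6  7  8  9 10
a[i]:   4 13 19  6 10 23 12 19  8  2
S:      4 17 36 10 20 59 32 51 18  2
Maximum is 59 (e.g. 4 + 13 + 19 + 23).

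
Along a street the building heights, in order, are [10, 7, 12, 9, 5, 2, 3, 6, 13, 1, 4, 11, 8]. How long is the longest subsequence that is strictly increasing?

4

Track the smallest tail for each achievable length (strict):
10 → extends → [10]
7 → replaces 10 → [7]
12 → extends → [7, 12]
9 → replaces 12 → [7, 9]
5 → replaces 7 → [5, 9]
2 → replaces 5 → [2, 9]
3 → replaces 9 → [2, 3]
6 → extends → [2, 3, 6]
13 → extends → [2, 3, 6, 13]
1 → replaces 2 → [1, 3, 6, 13]
4 → replaces 6 → [1, 3, 4, 13]
11 → replaces 13 → [1, 3, 4, 11]
8 → replaces 11 → [1, 3, 4, 8]
Four tails, so the longest strictly increasing subsequence has length 4 (e.g. 2, 3, 6, 13).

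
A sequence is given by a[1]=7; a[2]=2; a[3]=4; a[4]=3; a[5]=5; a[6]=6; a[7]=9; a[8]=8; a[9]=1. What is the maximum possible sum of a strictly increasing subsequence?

26

Let S[i] be the best sum of a strictly increasing subsequence ending at i:
i:      1  2  3  4  5  6  7  8  9
a[i]:   7  2  4  3  5  6  9  8  1
S:      7  2  6  5 11 17 26 25  1
Maximum is 26 (e.g. 2 + 4 + 5 + 6 + 9).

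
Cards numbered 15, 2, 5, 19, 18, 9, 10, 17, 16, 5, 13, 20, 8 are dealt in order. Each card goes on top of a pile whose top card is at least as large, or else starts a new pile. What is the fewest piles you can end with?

The minimum number of non-increasing subsequences covering a sequence equals the length of its longest strictly increasing subsequence.
LIS length is 6 (e.g. 2, 5, 9, 10, 17, 20), so 6 piles are needed.

6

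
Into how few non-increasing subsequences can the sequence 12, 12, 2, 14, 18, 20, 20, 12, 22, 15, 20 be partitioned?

5

The minimum number of non-increasing subsequences covering a sequence equals the length of its longest strictly increasing subsequence.
LIS length is 5 (e.g. 12, 14, 18, 20, 22), so 5 piles are needed.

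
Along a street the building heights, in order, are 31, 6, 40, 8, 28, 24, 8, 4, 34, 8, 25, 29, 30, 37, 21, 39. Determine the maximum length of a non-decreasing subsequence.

9

Track the smallest tail for each achievable length (allowing ties):
31 → extends → [31]
6 → replaces 31 → [6]
40 → extends → [6, 40]
8 → replaces 40 → [6, 8]
28 → extends → [6, 8, 28]
24 → replaces 28 → [6, 8, 24]
8 → replaces 24 → [6, 8, 8]
4 → replaces 6 → [4, 8, 8]
34 → extends → [4, 8, 8, 34]
8 → replaces 34 → [4, 8, 8, 8]
25 → extends → [4, 8, 8, 8, 25]
29 → extends → [4, 8, 8, 8, 25, 29]
30 → extends → [4, 8, 8, 8, 25, 29, 30]
37 → extends → [4, 8, 8, 8, 25, 29, 30, 37]
21 → replaces 25 → [4, 8, 8, 8, 21, 29, 30, 37]
39 → extends → [4, 8, 8, 8, 21, 29, 30, 37, 39]
Nine tails, so the longest non-decreasing subsequence has length 9 (e.g. 6, 8, 8, 8, 25, 29, 30, 37, 39).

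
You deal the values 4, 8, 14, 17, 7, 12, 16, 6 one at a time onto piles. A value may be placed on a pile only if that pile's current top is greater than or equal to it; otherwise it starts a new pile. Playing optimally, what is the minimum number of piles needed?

4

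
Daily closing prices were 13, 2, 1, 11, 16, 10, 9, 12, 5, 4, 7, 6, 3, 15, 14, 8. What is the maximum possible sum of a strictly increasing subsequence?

40

Let S[i] be the best sum of a strictly increasing subsequence ending at i:
i:      1  2  3  4  5  6  7  8  9 10 11 12 13 14 15 16
a[i]:  13  2  1 11 16 10  9 12  5  4  7  6  3 15 14  8
S:     13  2  1 13 29 12 11 25  7  6 14 13  5 40 39 22
Maximum is 40 (e.g. 2 + 11 + 12 + 15).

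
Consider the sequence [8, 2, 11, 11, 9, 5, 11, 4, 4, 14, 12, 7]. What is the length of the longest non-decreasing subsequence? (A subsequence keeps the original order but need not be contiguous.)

5

Let dp[i] be the length of the longest such subsequence ending at index i:
i:      1  2  3  4  5  6  7  8  9 10 11 12
a[i]:   8  2 11 11  9  5 11  4  4 14 12  7
dp:     1  1  2  3  2  2  4  2  3  5  5  4
Maximum dp value is 5.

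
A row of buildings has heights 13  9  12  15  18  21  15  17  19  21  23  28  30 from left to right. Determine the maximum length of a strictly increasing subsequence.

Let dp[i] be the length of the longest such subsequence ending at index i:
i:      1  2  3  4  5  6  7  8  9 10 11 12 13
a[i]:  13  9 12 15 18 21 15 17 19 21 23 28 30
dp:     1  1  2  3  4  5  3  4  5  6  7  8  9
Maximum dp value is 9.

9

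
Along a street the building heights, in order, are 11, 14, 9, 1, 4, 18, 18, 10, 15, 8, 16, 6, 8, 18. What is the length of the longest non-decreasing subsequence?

6

Track the smallest tail for each achievable length (allowing ties):
11 → extends → [11]
14 → extends → [11, 14]
9 → replaces 11 → [9, 14]
1 → replaces 9 → [1, 14]
4 → replaces 14 → [1, 4]
18 → extends → [1, 4, 18]
18 → extends → [1, 4, 18, 18]
10 → replaces 18 → [1, 4, 10, 18]
15 → replaces 18 → [1, 4, 10, 15]
8 → replaces 10 → [1, 4, 8, 15]
16 → extends → [1, 4, 8, 15, 16]
6 → replaces 8 → [1, 4, 6, 15, 16]
8 → replaces 15 → [1, 4, 6, 8, 16]
18 → extends → [1, 4, 6, 8, 16, 18]
Six tails, so the longest non-decreasing subsequence has length 6 (e.g. 1, 4, 10, 15, 16, 18).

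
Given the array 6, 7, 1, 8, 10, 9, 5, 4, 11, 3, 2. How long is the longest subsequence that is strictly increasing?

5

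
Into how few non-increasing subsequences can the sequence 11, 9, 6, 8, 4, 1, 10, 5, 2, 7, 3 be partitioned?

The minimum number of non-increasing subsequences covering a sequence equals the length of its longest strictly increasing subsequence.
LIS length is 3 (e.g. 6, 8, 10), so 3 piles are needed.

3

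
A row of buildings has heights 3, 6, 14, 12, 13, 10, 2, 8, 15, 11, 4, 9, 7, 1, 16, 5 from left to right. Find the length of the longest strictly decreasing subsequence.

Negate each value so 'decreasing' becomes 'increasing', then run patience tails on the negated sequence:
-3 → extends → [-3]
-6 → replaces -3 → [-6]
-14 → replaces -6 → [-14]
-12 → extends → [-14, -12]
-13 → replaces -12 → [-14, -13]
-10 → extends → [-14, -13, -10]
-2 → extends → [-14, -13, -10, -2]
-8 → replaces -2 → [-14, -13, -10, -8]
-15 → replaces -14 → [-15, -13, -10, -8]
-11 → replaces -10 → [-15, -13, -11, -8]
-4 → extends → [-15, -13, -11, -8, -4]
-9 → replaces -8 → [-15, -13, -11, -9, -4]
-7 → replaces -4 → [-15, -13, -11, -9, -7]
-1 → extends → [-15, -13, -11, -9, -7, -1]
-16 → replaces -15 → [-16, -13, -11, -9, -7, -1]
-5 → replaces -1 → [-16, -13, -11, -9, -7, -5]
Six tails, so the longest strictly decreasing subsequence of the original has length 6.

6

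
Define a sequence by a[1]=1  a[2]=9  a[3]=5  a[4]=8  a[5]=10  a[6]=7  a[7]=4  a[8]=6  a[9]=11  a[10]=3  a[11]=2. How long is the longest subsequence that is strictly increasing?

Track the smallest tail for each achievable length (strict):
1 → extends → [1]
9 → extends → [1, 9]
5 → replaces 9 → [1, 5]
8 → extends → [1, 5, 8]
10 → extends → [1, 5, 8, 10]
7 → replaces 8 → [1, 5, 7, 10]
4 → replaces 5 → [1, 4, 7, 10]
6 → replaces 7 → [1, 4, 6, 10]
11 → extends → [1, 4, 6, 10, 11]
3 → replaces 4 → [1, 3, 6, 10, 11]
2 → replaces 3 → [1, 2, 6, 10, 11]
Five tails, so the longest strictly increasing subsequence has length 5 (e.g. 1, 5, 8, 10, 11).

5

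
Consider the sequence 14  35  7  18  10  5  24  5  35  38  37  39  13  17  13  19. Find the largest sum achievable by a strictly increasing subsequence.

Let S[i] be the best sum of a strictly increasing subsequence ending at i:
i:       1   2   3   4   5   6   7   8   9  10  11  12  13  14  15  16
a[i]:   14  35   7  18  10   5  24   5  35  38  37  39  13  17  13  19
S:      14  49   7  32  17   5  56   5  91 129 128 168  30  47  30  66
Maximum is 168 (e.g. 14 + 18 + 24 + 35 + 38 + 39).

168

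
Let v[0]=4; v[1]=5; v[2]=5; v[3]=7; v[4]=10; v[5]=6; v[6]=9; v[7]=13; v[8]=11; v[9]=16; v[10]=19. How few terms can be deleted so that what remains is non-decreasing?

3

Fewest deletions = n − (longest non-decreasing subsequence).
Patience tails:
4 → extends → [4]
5 → extends → [4, 5]
5 → extends → [4, 5, 5]
7 → extends → [4, 5, 5, 7]
10 → extends → [4, 5, 5, 7, 10]
6 → replaces 7 → [4, 5, 5, 6, 10]
9 → replaces 10 → [4, 5, 5, 6, 9]
13 → extends → [4, 5, 5, 6, 9, 13]
11 → replaces 13 → [4, 5, 5, 6, 9, 11]
16 → extends → [4, 5, 5, 6, 9, 11, 16]
19 → extends → [4, 5, 5, 6, 9, 11, 16, 19]
Longest non-decreasing subsequence has length 8, so deletions = 11 − 8 = 3.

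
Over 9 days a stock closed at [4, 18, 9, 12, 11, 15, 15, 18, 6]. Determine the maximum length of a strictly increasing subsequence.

Let dp[i] be the length of the longest such subsequence ending at index i:
i:      1  2  3  4  5  6  7  8  9
a[i]:   4 18  9 12 11 15 15 18  6
dp:     1  2  2  3  3  4  4  5  2
Maximum dp value is 5.

5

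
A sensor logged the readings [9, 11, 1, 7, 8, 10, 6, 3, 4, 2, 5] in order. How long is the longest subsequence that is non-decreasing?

Track the smallest tail for each achievable length (allowing ties):
9 → extends → [9]
11 → extends → [9, 11]
1 → replaces 9 → [1, 11]
7 → replaces 11 → [1, 7]
8 → extends → [1, 7, 8]
10 → extends → [1, 7, 8, 10]
6 → replaces 7 → [1, 6, 8, 10]
3 → replaces 6 → [1, 3, 8, 10]
4 → replaces 8 → [1, 3, 4, 10]
2 → replaces 3 → [1, 2, 4, 10]
5 → replaces 10 → [1, 2, 4, 5]
Four tails, so the longest non-decreasing subsequence has length 4 (e.g. 1, 7, 8, 10).

4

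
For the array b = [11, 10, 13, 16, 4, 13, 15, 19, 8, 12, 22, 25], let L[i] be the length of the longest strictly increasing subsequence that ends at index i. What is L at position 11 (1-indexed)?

5

dp[i] = 1 + max{dp[j] : j<i, b[j]<b[i]} (or 1 if no such j):
i:      1  2  3  4  5  6  7  8  9 10 11 12
b[i]:  11 10 13 16  4 13 15 19  8 12 22 25
dp:     1  1  2  3  1  2  3  4  2  3  5  6
At index 11 the value is 5.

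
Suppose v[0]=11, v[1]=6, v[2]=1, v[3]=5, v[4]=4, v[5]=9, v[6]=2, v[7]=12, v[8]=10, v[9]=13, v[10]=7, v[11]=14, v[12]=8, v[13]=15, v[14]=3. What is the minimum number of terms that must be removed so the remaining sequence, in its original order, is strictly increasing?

8

Fewest deletions = n − (longest strictly increasing subsequence).
Patience tails:
11 → extends → [11]
6 → replaces 11 → [6]
1 → replaces 6 → [1]
5 → extends → [1, 5]
4 → replaces 5 → [1, 4]
9 → extends → [1, 4, 9]
2 → replaces 4 → [1, 2, 9]
12 → extends → [1, 2, 9, 12]
10 → replaces 12 → [1, 2, 9, 10]
13 → extends → [1, 2, 9, 10, 13]
7 → replaces 9 → [1, 2, 7, 10, 13]
14 → extends → [1, 2, 7, 10, 13, 14]
8 → replaces 10 → [1, 2, 7, 8, 13, 14]
15 → extends → [1, 2, 7, 8, 13, 14, 15]
3 → replaces 7 → [1, 2, 3, 8, 13, 14, 15]
Longest strictly increasing subsequence has length 7, so deletions = 15 − 7 = 8.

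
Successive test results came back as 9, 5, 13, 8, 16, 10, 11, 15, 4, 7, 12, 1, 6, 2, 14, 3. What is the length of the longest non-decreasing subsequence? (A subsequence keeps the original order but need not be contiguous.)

Let dp[i] be the length of the longest such subsequence ending at index i:
i:      1  2  3  4  5  6  7  8  9 10 11 12 13 14 15 16
a[i]:   9  5 13  8 16 10 11 15  4  7 12  1  6  2 14  3
dp:     1  1  2  2  3  3  4  5  1  2  5  1  2  2  6  3
Maximum dp value is 6.

6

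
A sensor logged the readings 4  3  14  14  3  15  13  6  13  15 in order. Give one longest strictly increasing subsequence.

4, 6, 13, 15

Patience tails give the LIS length; then backtrack through the dp parents:
4 → extends → [4]
3 → replaces 4 → [3]
14 → extends → [3, 14]
14 → already a tail → [3, 14]
3 → already a tail → [3, 14]
15 → extends → [3, 14, 15]
13 → replaces 14 → [3, 13, 15]
6 → replaces 13 → [3, 6, 15]
13 → replaces 15 → [3, 6, 13]
15 → extends → [3, 6, 13, 15]
Length 4; one witness is 4, 6, 13, 15.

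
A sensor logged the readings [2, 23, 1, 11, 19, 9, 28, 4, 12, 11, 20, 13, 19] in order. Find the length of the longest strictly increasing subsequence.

5

Track the smallest tail for each achievable length (strict):
2 → extends → [2]
23 → extends → [2, 23]
1 → replaces 2 → [1, 23]
11 → replaces 23 → [1, 11]
19 → extends → [1, 11, 19]
9 → replaces 11 → [1, 9, 19]
28 → extends → [1, 9, 19, 28]
4 → replaces 9 → [1, 4, 19, 28]
12 → replaces 19 → [1, 4, 12, 28]
11 → replaces 12 → [1, 4, 11, 28]
20 → replaces 28 → [1, 4, 11, 20]
13 → replaces 20 → [1, 4, 11, 13]
19 → extends → [1, 4, 11, 13, 19]
Five tails, so the longest strictly increasing subsequence has length 5 (e.g. 2, 11, 12, 13, 19).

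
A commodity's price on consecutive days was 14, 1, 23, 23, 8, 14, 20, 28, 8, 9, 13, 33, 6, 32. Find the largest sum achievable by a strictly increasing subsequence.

104

Let S[i] be the best sum of a strictly increasing subsequence ending at i:
i:       1   2   3   4   5   6   7   8   9  10  11  12  13  14
a[i]:   14   1  23  23   8  14  20  28   8   9  13  33   6  32
S:      14   1  37  37   9  23  43  71   9  18  31 104   7 103
Maximum is 104 (e.g. 1 + 8 + 14 + 20 + 28 + 33).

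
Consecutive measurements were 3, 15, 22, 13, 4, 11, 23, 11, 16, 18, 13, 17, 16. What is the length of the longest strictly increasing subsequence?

Let dp[i] be the length of the longest such subsequence ending at index i:
i:      1  2  3  4  5  6  7  8  9 10 11 12 13
a[i]:   3 15 22 13  4 11 23 11 16 18 13 17 16
dp:     1  2  3  2  2  3  4  3  4  5  4  5  5
Maximum dp value is 5.

5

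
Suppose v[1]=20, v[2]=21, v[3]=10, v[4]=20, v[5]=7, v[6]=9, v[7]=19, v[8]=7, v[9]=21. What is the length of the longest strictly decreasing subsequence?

4

Negate each value so 'decreasing' becomes 'increasing', then run patience tails on the negated sequence:
-20 → extends → [-20]
-21 → replaces -20 → [-21]
-10 → extends → [-21, -10]
-20 → replaces -10 → [-21, -20]
-7 → extends → [-21, -20, -7]
-9 → replaces -7 → [-21, -20, -9]
-19 → replaces -9 → [-21, -20, -19]
-7 → extends → [-21, -20, -19, -7]
-21 → already a tail → [-21, -20, -19, -7]
Four tails, so the longest strictly decreasing subsequence of the original has length 4.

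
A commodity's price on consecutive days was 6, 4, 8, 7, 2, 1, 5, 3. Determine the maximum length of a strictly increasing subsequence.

2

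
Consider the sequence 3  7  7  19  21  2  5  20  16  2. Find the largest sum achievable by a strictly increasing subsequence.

50

Let S[i] be the best sum of a strictly increasing subsequence ending at i:
i:      1  2  3  4  5  6  7  8  9 10
a[i]:   3  7  7 19 21  2  5 20 16  2
S:      3 10 10 29 50  2  8 49 26  2
Maximum is 50 (e.g. 3 + 7 + 19 + 21).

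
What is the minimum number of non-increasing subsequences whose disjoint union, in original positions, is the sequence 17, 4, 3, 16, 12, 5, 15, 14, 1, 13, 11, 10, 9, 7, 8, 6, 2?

4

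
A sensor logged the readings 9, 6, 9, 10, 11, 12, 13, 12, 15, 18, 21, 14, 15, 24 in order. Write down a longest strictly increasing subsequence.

6, 9, 10, 11, 12, 13, 15, 18, 21, 24

Patience tails give the LIS length; then backtrack through the dp parents:
9 → extends → [9]
6 → replaces 9 → [6]
9 → extends → [6, 9]
10 → extends → [6, 9, 10]
11 → extends → [6, 9, 10, 11]
12 → extends → [6, 9, 10, 11, 12]
13 → extends → [6, 9, 10, 11, 12, 13]
12 → already a tail → [6, 9, 10, 11, 12, 13]
15 → extends → [6, 9, 10, 11, 12, 13, 15]
18 → extends → [6, 9, 10, 11, 12, 13, 15, 18]
21 → extends → [6, 9, 10, 11, 12, 13, 15, 18, 21]
14 → replaces 15 → [6, 9, 10, 11, 12, 13, 14, 18, 21]
15 → replaces 18 → [6, 9, 10, 11, 12, 13, 14, 15, 21]
24 → extends → [6, 9, 10, 11, 12, 13, 14, 15, 21, 24]
Length 10; one witness is 6, 9, 10, 11, 12, 13, 15, 18, 21, 24.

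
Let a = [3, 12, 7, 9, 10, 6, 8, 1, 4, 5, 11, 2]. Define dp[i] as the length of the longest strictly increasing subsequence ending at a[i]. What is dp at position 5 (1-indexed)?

4

dp[i] = 1 + max{dp[j] : j<i, a[j]<a[i]} (or 1 if no such j):
i:      1  2  3  4  5  6  7  8  9 10 11 12
a[i]:   3 12  7  9 10  6  8  1  4  5 11  2
dp:     1  2  2  3  4  2  3  1  2  3  5  2
At index 5 the value is 4.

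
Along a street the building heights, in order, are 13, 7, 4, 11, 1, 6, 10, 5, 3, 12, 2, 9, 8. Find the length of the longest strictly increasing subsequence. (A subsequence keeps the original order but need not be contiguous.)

4

Track the smallest tail for each achievable length (strict):
13 → extends → [13]
7 → replaces 13 → [7]
4 → replaces 7 → [4]
11 → extends → [4, 11]
1 → replaces 4 → [1, 11]
6 → replaces 11 → [1, 6]
10 → extends → [1, 6, 10]
5 → replaces 6 → [1, 5, 10]
3 → replaces 5 → [1, 3, 10]
12 → extends → [1, 3, 10, 12]
2 → replaces 3 → [1, 2, 10, 12]
9 → replaces 10 → [1, 2, 9, 12]
8 → replaces 9 → [1, 2, 8, 12]
Four tails, so the longest strictly increasing subsequence has length 4 (e.g. 4, 6, 10, 12).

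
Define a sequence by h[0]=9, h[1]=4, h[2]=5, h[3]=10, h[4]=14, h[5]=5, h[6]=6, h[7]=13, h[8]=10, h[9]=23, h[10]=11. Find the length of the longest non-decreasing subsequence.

Let dp[i] be the length of the longest such subsequence ending at index i:
i:      0  1  2  3  4  5  6  7  8  9 10
h[i]:   9  4  5 10 14  5  6 13 10 23 11
dp:     1  1  2  3  4  3  4  5  5  6  6
Maximum dp value is 6.

6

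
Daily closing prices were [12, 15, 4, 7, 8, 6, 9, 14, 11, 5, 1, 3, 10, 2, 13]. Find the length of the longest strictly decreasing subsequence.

6

Let dp[i] be the longest strictly decreasing subsequence ending at i:
i:      1  2  3  4  5  6  7  8  9 10 11 12 13 14 15
a[i]:  12 15  4  7  8  6  9 14 11  5  1  3 10  2 13
dp:     1  1  2  2  2  3  2  2  3  4  5  5  4  6  3
Maximum is 6.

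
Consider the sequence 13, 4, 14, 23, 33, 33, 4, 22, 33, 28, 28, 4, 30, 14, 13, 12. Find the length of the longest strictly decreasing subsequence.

Negate each value so 'decreasing' becomes 'increasing', then run patience tails on the negated sequence:
-13 → extends → [-13]
-4 → extends → [-13, -4]
-14 → replaces -13 → [-14, -4]
-23 → replaces -14 → [-23, -4]
-33 → replaces -23 → [-33, -4]
-33 → already a tail → [-33, -4]
-4 → already a tail → [-33, -4]
-22 → replaces -4 → [-33, -22]
-33 → already a tail → [-33, -22]
-28 → replaces -22 → [-33, -28]
-28 → already a tail → [-33, -28]
-4 → extends → [-33, -28, -4]
-30 → replaces -28 → [-33, -30, -4]
-14 → replaces -4 → [-33, -30, -14]
-13 → extends → [-33, -30, -14, -13]
-12 → extends → [-33, -30, -14, -13, -12]
Five tails, so the longest strictly decreasing subsequence of the original has length 5.

5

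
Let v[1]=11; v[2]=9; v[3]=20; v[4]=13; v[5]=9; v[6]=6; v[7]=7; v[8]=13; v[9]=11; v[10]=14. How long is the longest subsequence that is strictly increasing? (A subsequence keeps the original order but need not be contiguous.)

Let dp[i] be the length of the longest such subsequence ending at index i:
i:      1  2  3  4  5  6  7  8  9 10
v[i]:  11  9 20 13  9  6  7 13 11 14
dp:     1  1  2  2  1  1  2  3  3  4
Maximum dp value is 4.

4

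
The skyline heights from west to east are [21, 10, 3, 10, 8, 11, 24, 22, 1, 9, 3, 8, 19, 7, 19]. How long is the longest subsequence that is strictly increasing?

Track the smallest tail for each achievable length (strict):
21 → extends → [21]
10 → replaces 21 → [10]
3 → replaces 10 → [3]
10 → extends → [3, 10]
8 → replaces 10 → [3, 8]
11 → extends → [3, 8, 11]
24 → extends → [3, 8, 11, 24]
22 → replaces 24 → [3, 8, 11, 22]
1 → replaces 3 → [1, 8, 11, 22]
9 → replaces 11 → [1, 8, 9, 22]
3 → replaces 8 → [1, 3, 9, 22]
8 → replaces 9 → [1, 3, 8, 22]
19 → replaces 22 → [1, 3, 8, 19]
7 → replaces 8 → [1, 3, 7, 19]
19 → already a tail → [1, 3, 7, 19]
Four tails, so the longest strictly increasing subsequence has length 4 (e.g. 3, 10, 11, 24).

4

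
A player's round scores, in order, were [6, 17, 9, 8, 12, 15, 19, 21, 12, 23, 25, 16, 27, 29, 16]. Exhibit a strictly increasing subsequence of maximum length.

Patience tails give the LIS length; then backtrack through the dp parents:
6 → extends → [6]
17 → extends → [6, 17]
9 → replaces 17 → [6, 9]
8 → replaces 9 → [6, 8]
12 → extends → [6, 8, 12]
15 → extends → [6, 8, 12, 15]
19 → extends → [6, 8, 12, 15, 19]
21 → extends → [6, 8, 12, 15, 19, 21]
12 → already a tail → [6, 8, 12, 15, 19, 21]
23 → extends → [6, 8, 12, 15, 19, 21, 23]
25 → extends → [6, 8, 12, 15, 19, 21, 23, 25]
16 → replaces 19 → [6, 8, 12, 15, 16, 21, 23, 25]
27 → extends → [6, 8, 12, 15, 16, 21, 23, 25, 27]
29 → extends → [6, 8, 12, 15, 16, 21, 23, 25, 27, 29]
16 → already a tail → [6, 8, 12, 15, 16, 21, 23, 25, 27, 29]
Length 10; one witness is 6, 9, 12, 15, 19, 21, 23, 25, 27, 29.

6, 9, 12, 15, 19, 21, 23, 25, 27, 29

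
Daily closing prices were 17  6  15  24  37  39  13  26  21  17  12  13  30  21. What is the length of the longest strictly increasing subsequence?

Let dp[i] be the length of the longest such subsequence ending at index i:
i:      1  2  3  4  5  6  7  8  9 10 11 12 13 14
a[i]:  17  6 15 24 37 39 13 26 21 17 12 13 30 21
dp:     1  1  2  3  4  5  2  4  3  3  2  3  5  4
Maximum dp value is 5.

5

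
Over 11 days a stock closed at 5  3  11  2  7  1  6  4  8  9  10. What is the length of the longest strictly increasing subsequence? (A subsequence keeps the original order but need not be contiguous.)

5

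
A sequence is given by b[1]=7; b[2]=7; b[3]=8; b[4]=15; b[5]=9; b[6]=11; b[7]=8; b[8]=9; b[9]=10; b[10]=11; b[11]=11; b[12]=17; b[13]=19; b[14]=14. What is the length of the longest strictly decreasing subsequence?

Let dp[i] be the longest strictly decreasing subsequence ending at i:
i:      1  2  3  4  5  6  7  8  9 10 11 12 13 14
b[i]:   7  7  8 15  9 11  8  9 10 11 11 17 19 14
dp:     1  1  1  1  2  2  3  3  3  2  2  1  1  2
Maximum is 3.

3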